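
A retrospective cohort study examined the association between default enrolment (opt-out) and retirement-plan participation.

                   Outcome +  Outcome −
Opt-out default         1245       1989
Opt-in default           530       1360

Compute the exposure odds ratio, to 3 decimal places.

Cells: a = 1245, b = 1989, c = 530, d = 1360.
OR = (a·d)/(b·c) = (1245 × 1360) / (1989 × 530) = 1693200 / 1054170 = 1.60619
The odds of retirement-plan participation are about 1.61 times as high in the opt-out default group.

1.606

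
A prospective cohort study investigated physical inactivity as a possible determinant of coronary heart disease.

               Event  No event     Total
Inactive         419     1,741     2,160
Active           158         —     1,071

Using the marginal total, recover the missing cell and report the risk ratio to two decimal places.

The missing cell is in the unexposed row: 1071 − 158 = 913.
So a = 419, b = 1741, c = 158, d = 913.
RR = [a/(a+b)] / [c/(c+d)] = (419/2160) / (158/1071) = 0.19398/0.14753 = 1.31490

1.31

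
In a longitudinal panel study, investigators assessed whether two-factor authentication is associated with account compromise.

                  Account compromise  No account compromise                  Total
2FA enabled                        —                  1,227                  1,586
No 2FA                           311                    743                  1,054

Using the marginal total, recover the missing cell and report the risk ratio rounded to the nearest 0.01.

The missing cell is in the exposed row: 1586 − 1227 = 359.
So a = 359, b = 1227, c = 311, d = 743.
RR = [a/(a+b)] / [c/(c+d)] = (359/1586) / (311/1054) = 0.22636/0.29507 = 0.76713

0.77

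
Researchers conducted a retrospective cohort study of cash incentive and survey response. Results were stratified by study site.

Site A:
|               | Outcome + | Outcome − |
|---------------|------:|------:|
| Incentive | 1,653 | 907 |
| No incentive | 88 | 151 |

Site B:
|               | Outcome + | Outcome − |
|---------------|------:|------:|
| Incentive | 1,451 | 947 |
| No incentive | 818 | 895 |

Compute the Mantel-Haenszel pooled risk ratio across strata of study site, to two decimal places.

1.34

RR_MH = Σ(aᵢ·n₀ᵢ/nᵢ) / Σ(cᵢ·n₁ᵢ/nᵢ), with n₁ᵢ = aᵢ+bᵢ (exposed), n₀ᵢ = cᵢ+dᵢ (unexposed), nᵢ = n₁ᵢ+n₀ᵢ.
Stratum 1 (Site A): n₁ = 2560, n₀ = 239, n = 2799; a·n₀/n = 1653·239/2799 = 141.1458; c·n₁/n = 88·2560/2799 = 80.4859
Stratum 2 (Site B): n₁ = 2398, n₀ = 1713, n = 4111; a·n₀/n = 1451·1713/4111 = 604.6127; c·n₁/n = 818·2398/4111 = 477.1501
RR_MH = (141.1458 + 604.6127) / (80.4859 + 477.1501) = 745.7585 / 557.6360 = 1.33736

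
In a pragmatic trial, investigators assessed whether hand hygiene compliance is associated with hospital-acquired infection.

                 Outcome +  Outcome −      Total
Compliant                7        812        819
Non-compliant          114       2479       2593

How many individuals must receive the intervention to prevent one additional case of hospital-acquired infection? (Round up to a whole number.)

Risk in treated group = 7/819 = 0.00855; risk in control = 114/2593 = 0.04396.
Absolute risk reduction = 0.04396 − 0.00855 = 0.03542
NNT = 1 / ARR = 1 / 0.03542 = 28.235 → round up → 29

29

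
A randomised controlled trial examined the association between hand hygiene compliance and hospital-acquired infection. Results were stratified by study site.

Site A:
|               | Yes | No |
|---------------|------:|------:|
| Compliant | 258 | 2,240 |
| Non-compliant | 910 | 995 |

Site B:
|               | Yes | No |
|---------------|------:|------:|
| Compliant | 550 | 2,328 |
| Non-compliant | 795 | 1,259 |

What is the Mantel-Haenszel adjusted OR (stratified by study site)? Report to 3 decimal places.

OR_MH = Σ(aᵢdᵢ/nᵢ) / Σ(bᵢcᵢ/nᵢ), where nᵢ is the stratum total.
Stratum 1 (Site A): n = 4403; a·d/n = 258·995/4403 = 58.3034; b·c/n = 2240·910/4403 = 462.9571
Stratum 2 (Site B): n = 4932; a·d/n = 550·1259/4932 = 140.3994; b·c/n = 2328·795/4932 = 375.2555
OR_MH = (58.3034 + 140.3994) / (462.9571 + 375.2555) = 198.7029 / 838.2125 = 0.23706

0.237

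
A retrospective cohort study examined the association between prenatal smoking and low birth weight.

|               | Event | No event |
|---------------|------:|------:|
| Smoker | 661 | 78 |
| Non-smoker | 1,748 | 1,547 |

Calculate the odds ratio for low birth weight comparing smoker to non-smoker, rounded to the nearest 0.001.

7.500

Cells: a = 661, b = 78, c = 1748, d = 1547.
OR = (a·d)/(b·c) = (661 × 1547) / (78 × 1748) = 1022567 / 136344 = 7.49990
The odds of low birth weight are about 7.50 times as high in the smoker group.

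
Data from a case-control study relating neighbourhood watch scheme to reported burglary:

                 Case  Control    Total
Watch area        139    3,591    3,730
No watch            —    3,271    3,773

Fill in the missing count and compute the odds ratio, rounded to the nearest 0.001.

The missing cell is in the unexposed row: 3773 − 3271 = 502.
So a = 139, b = 3591, c = 502, d = 3271.
OR = (a·d)/(b·c) = (139 × 3271) / (3591 × 502) = 454669 / 1802682 = 0.25222

0.252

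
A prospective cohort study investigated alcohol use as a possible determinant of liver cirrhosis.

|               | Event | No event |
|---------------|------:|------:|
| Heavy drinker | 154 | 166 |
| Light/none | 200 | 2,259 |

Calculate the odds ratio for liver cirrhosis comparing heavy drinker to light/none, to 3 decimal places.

Cells: a = 154, b = 166, c = 200, d = 2259.
OR = (a·d)/(b·c) = (154 × 2259) / (166 × 200) = 347886 / 33200 = 10.47849
The odds of liver cirrhosis are about 10.48 times as high in the heavy drinker group.

10.478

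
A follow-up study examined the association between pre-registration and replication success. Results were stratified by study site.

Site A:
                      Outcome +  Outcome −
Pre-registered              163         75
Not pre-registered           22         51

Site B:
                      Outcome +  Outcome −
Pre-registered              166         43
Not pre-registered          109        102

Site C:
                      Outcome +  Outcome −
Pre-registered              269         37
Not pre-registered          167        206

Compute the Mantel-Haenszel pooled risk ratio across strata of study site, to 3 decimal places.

1.841

RR_MH = Σ(aᵢ·n₀ᵢ/nᵢ) / Σ(cᵢ·n₁ᵢ/nᵢ), with n₁ᵢ = aᵢ+bᵢ (exposed), n₀ᵢ = cᵢ+dᵢ (unexposed), nᵢ = n₁ᵢ+n₀ᵢ.
Stratum 1 (Site A): n₁ = 238, n₀ = 73, n = 311; a·n₀/n = 163·73/311 = 38.2605; c·n₁/n = 22·238/311 = 16.8360
Stratum 2 (Site B): n₁ = 209, n₀ = 211, n = 420; a·n₀/n = 166·211/420 = 83.3952; c·n₁/n = 109·209/420 = 54.2405
Stratum 3 (Site C): n₁ = 306, n₀ = 373, n = 679; a·n₀/n = 269·373/679 = 147.7717; c·n₁/n = 167·306/679 = 75.2607
RR_MH = (38.2605 + 83.3952 + 147.7717) / (16.8360 + 54.2405 + 75.2607) = 269.4274 / 146.3372 = 1.84114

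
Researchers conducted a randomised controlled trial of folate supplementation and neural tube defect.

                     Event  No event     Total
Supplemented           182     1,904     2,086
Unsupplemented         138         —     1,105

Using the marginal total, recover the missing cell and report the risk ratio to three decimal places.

The missing cell is in the unexposed row: 1105 − 138 = 967.
So a = 182, b = 1904, c = 138, d = 967.
RR = [a/(a+b)] / [c/(c+d)] = (182/2086) / (138/1105) = 0.08725/0.12489 = 0.69862

0.699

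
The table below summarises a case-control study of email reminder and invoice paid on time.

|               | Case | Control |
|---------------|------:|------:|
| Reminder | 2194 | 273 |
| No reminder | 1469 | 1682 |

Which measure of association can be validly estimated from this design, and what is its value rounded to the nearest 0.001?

Cells: a = 2194, b = 273, c = 1469, d = 1682.
This is a case-control study: participants were sampled on outcome status, so risks in the source population cannot be estimated directly — relative risk is not valid here. The odds ratio is the appropriate measure.
OR = (a·d)/(b·c) = (2194 × 1682) / (273 × 1469) = 3690308 / 401037 = 9.20191

9.202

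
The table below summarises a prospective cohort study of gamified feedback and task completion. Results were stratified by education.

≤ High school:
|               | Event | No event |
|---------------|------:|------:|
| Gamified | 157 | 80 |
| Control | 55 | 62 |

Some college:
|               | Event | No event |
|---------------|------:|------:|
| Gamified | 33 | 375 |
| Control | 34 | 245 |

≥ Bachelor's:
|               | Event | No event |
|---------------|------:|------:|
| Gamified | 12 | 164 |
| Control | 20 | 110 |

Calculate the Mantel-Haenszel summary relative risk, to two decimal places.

RR_MH = Σ(aᵢ·n₀ᵢ/nᵢ) / Σ(cᵢ·n₁ᵢ/nᵢ), with n₁ᵢ = aᵢ+bᵢ (exposed), n₀ᵢ = cᵢ+dᵢ (unexposed), nᵢ = n₁ᵢ+n₀ᵢ.
Stratum 1 (≤ High school): n₁ = 237, n₀ = 117, n = 354; a·n₀/n = 157·117/354 = 51.8898; c·n₁/n = 55·237/354 = 36.8220
Stratum 2 (Some college): n₁ = 408, n₀ = 279, n = 687; a·n₀/n = 33·279/687 = 13.4017; c·n₁/n = 34·408/687 = 20.1921
Stratum 3 (≥ Bachelor's): n₁ = 176, n₀ = 130, n = 306; a·n₀/n = 12·130/306 = 5.0980; c·n₁/n = 20·176/306 = 11.5033
RR_MH = (51.8898 + 13.4017 + 5.0980) / (36.8220 + 20.1921 + 11.5033) = 70.3896 / 68.5174 = 1.02732

1.03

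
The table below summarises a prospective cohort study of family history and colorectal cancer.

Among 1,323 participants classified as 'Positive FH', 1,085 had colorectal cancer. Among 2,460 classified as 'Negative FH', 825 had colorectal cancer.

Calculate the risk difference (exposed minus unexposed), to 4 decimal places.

From the description: a = 1085, b = 238, c = 825, d = 1635.
Risk in exposed = 1085/1323 = 0.820106; risk in unexposed = 825/2460 = 0.335366.
Risk difference = 0.820106 − 0.335366 = 0.484740

0.4847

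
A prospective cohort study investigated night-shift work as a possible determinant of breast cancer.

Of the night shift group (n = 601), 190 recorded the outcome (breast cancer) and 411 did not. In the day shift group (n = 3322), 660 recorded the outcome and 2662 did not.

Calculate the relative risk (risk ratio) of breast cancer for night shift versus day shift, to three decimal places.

From the description: a = 190, b = 411, c = 660, d = 2662.
Risk in exposed = 190/601 = 0.31614; risk in unexposed = 660/3322 = 0.19868.
RR = 0.31614 / 0.19868 = 1.59124
The risk among the exposed is 1.59 times that among the unexposed.

1.591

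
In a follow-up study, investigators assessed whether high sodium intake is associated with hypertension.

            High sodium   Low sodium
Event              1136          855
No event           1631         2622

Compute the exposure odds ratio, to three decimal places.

2.136

Reading the table with exposure as columns: a = 1136 (High sodium, case), b = 1631 (High sodium, non-case), c = 855 (Low sodium, case), d = 2622.
OR = (a·d)/(b·c) = (1136 × 2622) / (1631 × 855) = 2978592 / 1394505 = 2.13595
The odds of hypertension are about 2.14 times as high in the high sodium group.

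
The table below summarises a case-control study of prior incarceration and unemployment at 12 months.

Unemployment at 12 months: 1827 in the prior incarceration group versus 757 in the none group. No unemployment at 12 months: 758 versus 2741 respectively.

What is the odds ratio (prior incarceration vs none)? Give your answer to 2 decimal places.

From the description: a = 1827, b = 758, c = 757, d = 2741.
OR = (a·d)/(b·c) = (1827 × 2741) / (758 × 757) = 5007807 / 573806 = 8.72735
The odds of unemployment at 12 months are about 8.73 times as high in the prior incarceration group.

8.73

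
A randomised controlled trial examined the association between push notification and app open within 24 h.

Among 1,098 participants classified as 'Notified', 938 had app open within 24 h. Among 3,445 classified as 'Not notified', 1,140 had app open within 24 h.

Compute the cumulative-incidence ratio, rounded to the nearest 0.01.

From the description: a = 938, b = 160, c = 1140, d = 2305.
Risk in exposed = 938/1098 = 0.85428; risk in unexposed = 1140/3445 = 0.33091.
RR = 0.85428 / 0.33091 = 2.58158
The risk among the exposed is 2.58 times that among the unexposed.

2.58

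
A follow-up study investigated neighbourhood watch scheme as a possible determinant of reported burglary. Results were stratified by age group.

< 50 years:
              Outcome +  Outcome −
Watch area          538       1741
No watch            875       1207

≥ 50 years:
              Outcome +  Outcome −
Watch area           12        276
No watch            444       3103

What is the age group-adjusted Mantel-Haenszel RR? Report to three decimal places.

RR_MH = Σ(aᵢ·n₀ᵢ/nᵢ) / Σ(cᵢ·n₁ᵢ/nᵢ), with n₁ᵢ = aᵢ+bᵢ (exposed), n₀ᵢ = cᵢ+dᵢ (unexposed), nᵢ = n₁ᵢ+n₀ᵢ.
Stratum 1 (< 50 years): n₁ = 2279, n₀ = 2082, n = 4361; a·n₀/n = 538·2082/4361 = 256.8484; c·n₁/n = 875·2279/4361 = 457.2632
Stratum 2 (≥ 50 years): n₁ = 288, n₀ = 3547, n = 3835; a·n₀/n = 12·3547/3835 = 11.0988; c·n₁/n = 444·288/3835 = 33.3434
RR_MH = (256.8484 + 11.0988) / (457.2632 + 33.3434) = 267.9473 / 490.6067 = 0.54615

0.546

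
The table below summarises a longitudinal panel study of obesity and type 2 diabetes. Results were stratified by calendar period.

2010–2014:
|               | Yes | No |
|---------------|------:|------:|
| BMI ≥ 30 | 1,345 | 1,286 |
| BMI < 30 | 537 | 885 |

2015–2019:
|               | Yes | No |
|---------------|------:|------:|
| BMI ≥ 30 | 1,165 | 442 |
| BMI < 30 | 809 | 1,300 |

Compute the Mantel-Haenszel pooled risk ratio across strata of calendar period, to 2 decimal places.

RR_MH = Σ(aᵢ·n₀ᵢ/nᵢ) / Σ(cᵢ·n₁ᵢ/nᵢ), with n₁ᵢ = aᵢ+bᵢ (exposed), n₀ᵢ = cᵢ+dᵢ (unexposed), nᵢ = n₁ᵢ+n₀ᵢ.
Stratum 1 (2010–2014): n₁ = 2631, n₀ = 1422, n = 4053; a·n₀/n = 1345·1422/4053 = 471.8949; c·n₁/n = 537·2631/4053 = 348.5929
Stratum 2 (2015–2019): n₁ = 1607, n₀ = 2109, n = 3716; a·n₀/n = 1165·2109/3716 = 661.1908; c·n₁/n = 809·1607/3716 = 349.8555
RR_MH = (471.8949 + 661.1908) / (348.5929 + 349.8555) = 1133.0857 / 698.4484 = 1.62229

1.62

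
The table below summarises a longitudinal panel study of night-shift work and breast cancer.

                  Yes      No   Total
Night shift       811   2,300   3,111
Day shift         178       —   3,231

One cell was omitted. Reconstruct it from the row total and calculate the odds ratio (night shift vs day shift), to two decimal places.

The missing cell is in the unexposed row: 3231 − 178 = 3053.
So a = 811, b = 2300, c = 178, d = 3053.
OR = (a·d)/(b·c) = (811 × 3053) / (2300 × 178) = 2475983 / 409400 = 6.04783

6.05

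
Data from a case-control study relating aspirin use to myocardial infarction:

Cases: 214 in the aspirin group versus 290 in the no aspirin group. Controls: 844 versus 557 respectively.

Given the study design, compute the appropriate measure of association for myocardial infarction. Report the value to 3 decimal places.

From the description: a = 214, b = 844, c = 290, d = 557.
This is a case-control study: participants were sampled on outcome status, so risks in the source population cannot be estimated directly — relative risk is not valid here. The odds ratio is the appropriate measure.
OR = (a·d)/(b·c) = (214 × 557) / (844 × 290) = 119198 / 244760 = 0.48700

0.487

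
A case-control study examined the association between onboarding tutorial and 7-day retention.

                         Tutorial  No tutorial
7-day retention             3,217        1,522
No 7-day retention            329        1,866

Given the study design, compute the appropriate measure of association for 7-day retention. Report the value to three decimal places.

Reading the table with exposure as columns: a = 3217 (Tutorial, case), b = 329 (Tutorial, non-case), c = 1522 (No tutorial, case), d = 1866.
This is a case-control study: participants were sampled on outcome status, so risks in the source population cannot be estimated directly — relative risk is not valid here. The odds ratio is the appropriate measure.
OR = (a·d)/(b·c) = (3217 × 1866) / (329 × 1522) = 6002922 / 500738 = 11.98815

11.988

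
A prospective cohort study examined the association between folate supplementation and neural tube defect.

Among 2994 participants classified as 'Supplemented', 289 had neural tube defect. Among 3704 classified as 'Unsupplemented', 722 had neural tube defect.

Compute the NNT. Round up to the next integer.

Risk in treated group = 289/2994 = 0.09653; risk in control = 722/3704 = 0.19492.
Absolute risk reduction = 0.19492 − 0.09653 = 0.09840
NNT = 1 / ARR = 1 / 0.09840 = 10.163 → round up → 11

11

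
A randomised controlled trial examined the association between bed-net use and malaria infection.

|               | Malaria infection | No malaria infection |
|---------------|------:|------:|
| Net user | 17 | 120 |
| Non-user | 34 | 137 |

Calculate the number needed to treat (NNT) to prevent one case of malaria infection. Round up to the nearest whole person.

14

Risk in treated group = 17/137 = 0.12409; risk in control = 34/171 = 0.19883.
Absolute risk reduction = 0.19883 − 0.12409 = 0.07474
NNT = 1 / ARR = 1 / 0.07474 = 13.379 → round up → 14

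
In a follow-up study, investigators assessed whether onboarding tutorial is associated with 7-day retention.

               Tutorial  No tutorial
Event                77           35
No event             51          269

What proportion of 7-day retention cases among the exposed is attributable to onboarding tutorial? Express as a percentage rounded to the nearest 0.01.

80.86

Reading the table with exposure as columns: a = 77 (Tutorial, case), b = 51 (Tutorial, non-case), c = 35 (No tutorial, case), d = 269.
Risk in exposed = 77/128 = 0.60156; risk in unexposed = 35/304 = 0.11513.
RR = 0.60156/0.11513 = 5.22500
AR% = (RR − 1)/RR × 100 = (5.22500 − 1)/5.22500 × 100 = 80.8612%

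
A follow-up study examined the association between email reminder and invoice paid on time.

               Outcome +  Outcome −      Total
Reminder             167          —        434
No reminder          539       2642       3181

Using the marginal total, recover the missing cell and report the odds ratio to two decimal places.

The missing cell is in the exposed row: 434 − 167 = 267.
So a = 167, b = 267, c = 539, d = 2642.
OR = (a·d)/(b·c) = (167 × 2642) / (267 × 539) = 441214 / 143913 = 3.06584

3.07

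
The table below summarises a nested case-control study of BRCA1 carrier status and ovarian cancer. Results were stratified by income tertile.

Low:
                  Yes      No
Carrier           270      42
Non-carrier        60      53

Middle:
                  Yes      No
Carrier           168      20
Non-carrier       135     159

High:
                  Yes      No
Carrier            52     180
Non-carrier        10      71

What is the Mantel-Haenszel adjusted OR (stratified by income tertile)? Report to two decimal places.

5.84

OR_MH = Σ(aᵢdᵢ/nᵢ) / Σ(bᵢcᵢ/nᵢ), where nᵢ is the stratum total.
Stratum 1 (Low): n = 425; a·d/n = 270·53/425 = 33.6706; b·c/n = 42·60/425 = 5.9294
Stratum 2 (Middle): n = 482; a·d/n = 168·159/482 = 55.4191; b·c/n = 20·135/482 = 5.6017
Stratum 3 (High): n = 313; a·d/n = 52·71/313 = 11.7955; b·c/n = 180·10/313 = 5.7508
OR_MH = (33.6706 + 55.4191 + 11.7955) / (5.9294 + 5.6017 + 5.7508) = 100.8852 / 17.2819 = 5.83763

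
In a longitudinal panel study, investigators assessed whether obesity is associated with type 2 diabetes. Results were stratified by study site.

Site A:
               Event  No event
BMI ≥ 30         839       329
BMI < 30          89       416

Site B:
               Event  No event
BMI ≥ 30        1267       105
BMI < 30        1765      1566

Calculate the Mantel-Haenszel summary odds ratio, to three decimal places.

OR_MH = Σ(aᵢdᵢ/nᵢ) / Σ(bᵢcᵢ/nᵢ), where nᵢ is the stratum total.
Stratum 1 (Site A): n = 1673; a·d/n = 839·416/1673 = 208.6216; b·c/n = 329·89/1673 = 17.5021
Stratum 2 (Site B): n = 4703; a·d/n = 1267·1566/4703 = 421.8843; b·c/n = 105·1765/4703 = 39.4057
OR_MH = (208.6216 + 421.8843) / (17.5021 + 39.4057) = 630.5060 / 56.9078 = 11.07943

11.079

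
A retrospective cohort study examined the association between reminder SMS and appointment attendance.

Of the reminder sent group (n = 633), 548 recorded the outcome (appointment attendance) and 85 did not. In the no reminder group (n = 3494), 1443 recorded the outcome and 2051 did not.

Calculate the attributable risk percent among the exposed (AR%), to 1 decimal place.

52.3

From the description: a = 548, b = 85, c = 1443, d = 2051.
Risk in exposed = 548/633 = 0.86572; risk in unexposed = 1443/3494 = 0.41299.
RR = 0.86572/0.41299 = 2.09620
AR% = (RR − 1)/RR × 100 = (2.09620 − 1)/2.09620 × 100 = 52.2947%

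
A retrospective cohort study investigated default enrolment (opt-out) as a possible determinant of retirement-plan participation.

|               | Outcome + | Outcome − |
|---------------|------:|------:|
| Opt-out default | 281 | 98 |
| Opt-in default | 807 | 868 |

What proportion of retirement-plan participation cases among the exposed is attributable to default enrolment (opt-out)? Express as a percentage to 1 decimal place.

35.0

Cells: a = 281, b = 98, c = 807, d = 868.
Risk in exposed = 281/379 = 0.74142; risk in unexposed = 807/1675 = 0.48179.
RR = 0.74142/0.48179 = 1.53889
AR% = (RR − 1)/RR × 100 = (1.53889 − 1)/1.53889 × 100 = 35.0182%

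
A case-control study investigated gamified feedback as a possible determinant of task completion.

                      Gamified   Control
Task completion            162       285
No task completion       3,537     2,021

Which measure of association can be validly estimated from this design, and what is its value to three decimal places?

Reading the table with exposure as columns: a = 162 (Gamified, case), b = 3537 (Gamified, non-case), c = 285 (Control, case), d = 2021.
This is a case-control study: participants were sampled on outcome status, so risks in the source population cannot be estimated directly — relative risk is not valid here. The odds ratio is the appropriate measure.
OR = (a·d)/(b·c) = (162 × 2021) / (3537 × 285) = 327402 / 1008045 = 0.32479

0.325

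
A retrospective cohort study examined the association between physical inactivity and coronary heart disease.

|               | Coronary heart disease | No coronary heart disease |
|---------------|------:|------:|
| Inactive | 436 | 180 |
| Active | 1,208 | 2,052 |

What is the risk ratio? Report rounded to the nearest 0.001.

Cells: a = 436, b = 180, c = 1208, d = 2052.
Risk in exposed = 436/616 = 0.70779; risk in unexposed = 1208/3260 = 0.37055.
RR = 0.70779 / 0.37055 = 1.91010
The risk among the exposed is 1.91 times that among the unexposed.

1.910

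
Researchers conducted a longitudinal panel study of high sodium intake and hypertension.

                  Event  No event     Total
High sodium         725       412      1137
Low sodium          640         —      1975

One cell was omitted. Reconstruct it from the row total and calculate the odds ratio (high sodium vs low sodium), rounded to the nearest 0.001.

3.671

The missing cell is in the unexposed row: 1975 − 640 = 1335.
So a = 725, b = 412, c = 640, d = 1335.
OR = (a·d)/(b·c) = (725 × 1335) / (412 × 640) = 967875 / 263680 = 3.67064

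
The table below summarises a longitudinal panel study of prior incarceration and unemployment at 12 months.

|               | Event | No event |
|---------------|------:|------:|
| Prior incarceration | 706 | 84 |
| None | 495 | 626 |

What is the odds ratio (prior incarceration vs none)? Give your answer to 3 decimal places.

10.629

Cells: a = 706, b = 84, c = 495, d = 626.
OR = (a·d)/(b·c) = (706 × 626) / (84 × 495) = 441956 / 41580 = 10.62905
The odds of unemployment at 12 months are about 10.63 times as high in the prior incarceration group.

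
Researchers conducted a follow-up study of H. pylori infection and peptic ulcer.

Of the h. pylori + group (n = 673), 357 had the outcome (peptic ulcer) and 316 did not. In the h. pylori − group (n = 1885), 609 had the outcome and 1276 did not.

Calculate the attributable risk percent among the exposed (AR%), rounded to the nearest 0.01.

39.10

From the description: a = 357, b = 316, c = 609, d = 1276.
Risk in exposed = 357/673 = 0.53046; risk in unexposed = 609/1885 = 0.32308.
RR = 0.53046/0.32308 = 1.64190
AR% = (RR − 1)/RR × 100 = (1.64190 − 1)/1.64190 × 100 = 39.0950%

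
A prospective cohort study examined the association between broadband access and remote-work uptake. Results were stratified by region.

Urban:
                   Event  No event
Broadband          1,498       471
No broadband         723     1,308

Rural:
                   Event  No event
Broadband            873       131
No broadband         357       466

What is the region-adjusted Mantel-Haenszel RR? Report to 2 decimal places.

RR_MH = Σ(aᵢ·n₀ᵢ/nᵢ) / Σ(cᵢ·n₁ᵢ/nᵢ), with n₁ᵢ = aᵢ+bᵢ (exposed), n₀ᵢ = cᵢ+dᵢ (unexposed), nᵢ = n₁ᵢ+n₀ᵢ.
Stratum 1 (Urban): n₁ = 1969, n₀ = 2031, n = 4000; a·n₀/n = 1498·2031/4000 = 760.6095; c·n₁/n = 723·1969/4000 = 355.8967
Stratum 2 (Rural): n₁ = 1004, n₀ = 823, n = 1827; a·n₀/n = 873·823/1827 = 393.2562; c·n₁/n = 357·1004/1827 = 196.1839
RR_MH = (760.6095 + 393.2562) / (355.8967 + 196.1839) = 1153.8657 / 552.0807 = 2.09003

2.09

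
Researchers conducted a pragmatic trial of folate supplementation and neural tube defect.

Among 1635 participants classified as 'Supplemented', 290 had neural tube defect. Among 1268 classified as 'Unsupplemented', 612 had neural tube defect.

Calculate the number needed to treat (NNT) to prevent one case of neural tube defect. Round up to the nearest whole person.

4

Risk in treated group = 290/1635 = 0.17737; risk in control = 612/1268 = 0.48265.
Absolute risk reduction = 0.48265 − 0.17737 = 0.30528
NNT = 1 / ARR = 1 / 0.30528 = 3.276 → round up → 4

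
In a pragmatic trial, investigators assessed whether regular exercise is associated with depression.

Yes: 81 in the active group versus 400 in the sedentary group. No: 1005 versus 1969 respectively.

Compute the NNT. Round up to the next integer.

11

Risk in treated group = 81/1086 = 0.07459; risk in control = 400/2369 = 0.16885.
Absolute risk reduction = 0.16885 − 0.07459 = 0.09426
NNT = 1 / ARR = 1 / 0.09426 = 10.609 → round up → 11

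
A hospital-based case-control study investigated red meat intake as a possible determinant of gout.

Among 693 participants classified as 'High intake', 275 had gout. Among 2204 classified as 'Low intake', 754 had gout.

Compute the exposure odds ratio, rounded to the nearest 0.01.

From the description: a = 275, b = 418, c = 754, d = 1450.
OR = (a·d)/(b·c) = (275 × 1450) / (418 × 754) = 398750 / 315172 = 1.26518
The odds of gout are about 1.27 times as high in the high intake group.

1.27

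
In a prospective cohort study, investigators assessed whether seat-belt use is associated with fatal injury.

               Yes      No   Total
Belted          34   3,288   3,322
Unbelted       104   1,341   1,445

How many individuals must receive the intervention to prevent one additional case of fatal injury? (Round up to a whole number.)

17

Risk in treated group = 34/3322 = 0.01023; risk in control = 104/1445 = 0.07197.
Absolute risk reduction = 0.07197 − 0.01023 = 0.06174
NNT = 1 / ARR = 1 / 0.06174 = 16.198 → round up → 17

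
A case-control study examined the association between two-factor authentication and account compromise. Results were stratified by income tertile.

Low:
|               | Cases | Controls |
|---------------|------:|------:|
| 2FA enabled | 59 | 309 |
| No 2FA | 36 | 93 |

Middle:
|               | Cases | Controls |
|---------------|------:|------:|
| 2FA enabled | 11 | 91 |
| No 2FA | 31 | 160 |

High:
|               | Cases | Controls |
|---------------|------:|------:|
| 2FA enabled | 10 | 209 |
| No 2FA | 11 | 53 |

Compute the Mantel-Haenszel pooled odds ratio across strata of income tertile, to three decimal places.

OR_MH = Σ(aᵢdᵢ/nᵢ) / Σ(bᵢcᵢ/nᵢ), where nᵢ is the stratum total.
Stratum 1 (Low): n = 497; a·d/n = 59·93/497 = 11.0402; b·c/n = 309·36/497 = 22.3823
Stratum 2 (Middle): n = 293; a·d/n = 11·160/293 = 6.0068; b·c/n = 91·31/293 = 9.6280
Stratum 3 (High): n = 283; a·d/n = 10·53/283 = 1.8728; b·c/n = 209·11/283 = 8.1237
OR_MH = (11.0402 + 6.0068 + 1.8728) / (22.3823 + 9.6280 + 8.1237) = 18.9199 / 40.1340 = 0.47142

0.471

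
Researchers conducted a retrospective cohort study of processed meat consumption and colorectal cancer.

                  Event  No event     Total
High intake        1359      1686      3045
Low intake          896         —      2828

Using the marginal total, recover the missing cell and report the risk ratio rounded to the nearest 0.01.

The missing cell is in the unexposed row: 2828 − 896 = 1932.
So a = 1359, b = 1686, c = 896, d = 1932.
RR = [a/(a+b)] / [c/(c+d)] = (1359/3045) / (896/2828) = 0.44631/0.31683 = 1.40865

1.41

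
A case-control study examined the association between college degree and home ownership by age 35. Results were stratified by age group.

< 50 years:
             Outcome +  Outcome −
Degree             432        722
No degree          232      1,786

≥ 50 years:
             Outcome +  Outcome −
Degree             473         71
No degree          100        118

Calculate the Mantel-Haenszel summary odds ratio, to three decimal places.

OR_MH = Σ(aᵢdᵢ/nᵢ) / Σ(bᵢcᵢ/nᵢ), where nᵢ is the stratum total.
Stratum 1 (< 50 years): n = 3172; a·d/n = 432·1786/3172 = 243.2383; b·c/n = 722·232/3172 = 52.8071
Stratum 2 (≥ 50 years): n = 762; a·d/n = 473·118/762 = 73.2467; b·c/n = 71·100/762 = 9.3176
OR_MH = (243.2383 + 73.2467) / (52.8071 + 9.3176) = 316.4851 / 62.1246 = 5.09436

5.094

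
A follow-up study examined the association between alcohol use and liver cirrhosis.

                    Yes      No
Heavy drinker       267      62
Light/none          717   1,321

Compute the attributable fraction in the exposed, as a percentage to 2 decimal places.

56.65

Cells: a = 267, b = 62, c = 717, d = 1321.
Risk in exposed = 267/329 = 0.81155; risk in unexposed = 717/2038 = 0.35182.
RR = 0.81155/0.35182 = 2.30675
AR% = (RR − 1)/RR × 100 = (2.30675 − 1)/2.30675 × 100 = 56.6490%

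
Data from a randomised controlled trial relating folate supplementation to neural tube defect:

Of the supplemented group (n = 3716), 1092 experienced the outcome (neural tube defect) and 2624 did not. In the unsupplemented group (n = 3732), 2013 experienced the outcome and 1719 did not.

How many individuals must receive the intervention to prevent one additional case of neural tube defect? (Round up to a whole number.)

Risk in treated group = 1092/3716 = 0.29386; risk in control = 2013/3732 = 0.53939.
Absolute risk reduction = 0.53939 − 0.29386 = 0.24552
NNT = 1 / ARR = 1 / 0.24552 = 4.073 → round up → 5

5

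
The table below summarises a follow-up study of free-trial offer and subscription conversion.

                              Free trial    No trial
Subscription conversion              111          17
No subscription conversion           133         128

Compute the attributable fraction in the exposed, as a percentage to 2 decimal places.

74.23

Reading the table with exposure as columns: a = 111 (Free trial, case), b = 133 (Free trial, non-case), c = 17 (No trial, case), d = 128.
Risk in exposed = 111/244 = 0.45492; risk in unexposed = 17/145 = 0.11724.
RR = 0.45492/0.11724 = 3.88018
AR% = (RR − 1)/RR × 100 = (3.88018 − 1)/3.88018 × 100 = 74.2280%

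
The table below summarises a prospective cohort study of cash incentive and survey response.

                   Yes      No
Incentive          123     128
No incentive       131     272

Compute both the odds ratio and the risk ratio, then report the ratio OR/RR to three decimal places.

1.324

Cells: a = 123, b = 128, c = 131, d = 272.
OR = (123·272)/(128·131) = 33456/16768 = 1.99523
Risk in exposed = 123/251 = 0.49004; risk in unexposed = 131/403 = 0.32506; RR = 1.50753
OR/RR = 1.99523 / 1.50753 = 1.32351
The outcome is not rare, so the OR lies further from 1 than the RR.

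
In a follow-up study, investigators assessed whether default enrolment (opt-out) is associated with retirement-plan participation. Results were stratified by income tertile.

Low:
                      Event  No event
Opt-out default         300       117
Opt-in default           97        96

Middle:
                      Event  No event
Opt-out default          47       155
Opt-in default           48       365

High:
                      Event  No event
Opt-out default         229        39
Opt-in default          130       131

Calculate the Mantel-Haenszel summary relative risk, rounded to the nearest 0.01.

1.62

RR_MH = Σ(aᵢ·n₀ᵢ/nᵢ) / Σ(cᵢ·n₁ᵢ/nᵢ), with n₁ᵢ = aᵢ+bᵢ (exposed), n₀ᵢ = cᵢ+dᵢ (unexposed), nᵢ = n₁ᵢ+n₀ᵢ.
Stratum 1 (Low): n₁ = 417, n₀ = 193, n = 610; a·n₀/n = 300·193/610 = 94.9180; c·n₁/n = 97·417/610 = 66.3098
Stratum 2 (Middle): n₁ = 202, n₀ = 413, n = 615; a·n₀/n = 47·413/615 = 31.5626; c·n₁/n = 48·202/615 = 15.7659
Stratum 3 (High): n₁ = 268, n₀ = 261, n = 529; a·n₀/n = 229·261/529 = 112.9849; c·n₁/n = 130·268/529 = 65.8601
RR_MH = (94.9180 + 31.5626 + 112.9849) / (66.3098 + 15.7659 + 65.8601) = 239.4655 / 147.9358 = 1.61871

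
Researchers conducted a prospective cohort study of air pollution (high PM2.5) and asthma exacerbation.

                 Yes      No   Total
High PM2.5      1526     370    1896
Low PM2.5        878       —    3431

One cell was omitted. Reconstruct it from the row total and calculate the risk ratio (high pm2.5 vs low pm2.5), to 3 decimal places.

3.145

The missing cell is in the unexposed row: 3431 − 878 = 2553.
So a = 1526, b = 370, c = 878, d = 2553.
RR = [a/(a+b)] / [c/(c+d)] = (1526/1896) / (878/3431) = 0.80485/0.25590 = 3.14516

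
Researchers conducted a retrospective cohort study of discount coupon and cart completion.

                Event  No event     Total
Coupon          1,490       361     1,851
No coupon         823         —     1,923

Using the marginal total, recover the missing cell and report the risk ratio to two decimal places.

The missing cell is in the unexposed row: 1923 − 823 = 1100.
So a = 1490, b = 361, c = 823, d = 1100.
RR = [a/(a+b)] / [c/(c+d)] = (1490/1851) / (823/1923) = 0.80497/0.42798 = 1.88087

1.88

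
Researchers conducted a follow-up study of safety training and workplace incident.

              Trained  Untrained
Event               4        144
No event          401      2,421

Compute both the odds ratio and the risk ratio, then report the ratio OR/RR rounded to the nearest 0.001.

0.953

Reading the table with exposure as columns: a = 4 (Trained, case), b = 401 (Trained, non-case), c = 144 (Untrained, case), d = 2421.
OR = (4·2421)/(401·144) = 9684/57744 = 0.16771
Risk in exposed = 4/405 = 0.00988; risk in unexposed = 144/2565 = 0.05614; RR = 0.17593
OR/RR = 0.16771 / 0.17593 = 0.95327
The outcome is rare in both groups, so OR ≈ RR (ratio near 1).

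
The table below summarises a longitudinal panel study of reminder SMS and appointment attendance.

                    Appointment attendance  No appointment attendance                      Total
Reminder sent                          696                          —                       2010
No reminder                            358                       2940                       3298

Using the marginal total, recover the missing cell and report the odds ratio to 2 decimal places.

4.35

The missing cell is in the exposed row: 2010 − 696 = 1314.
So a = 696, b = 1314, c = 358, d = 2940.
OR = (a·d)/(b·c) = (696 × 2940) / (1314 × 358) = 2046240 / 470412 = 4.34989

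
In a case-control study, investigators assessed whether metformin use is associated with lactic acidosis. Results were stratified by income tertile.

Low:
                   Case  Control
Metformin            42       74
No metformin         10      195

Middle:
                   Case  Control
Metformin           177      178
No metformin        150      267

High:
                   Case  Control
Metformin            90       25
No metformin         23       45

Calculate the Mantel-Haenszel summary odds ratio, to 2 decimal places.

2.72

OR_MH = Σ(aᵢdᵢ/nᵢ) / Σ(bᵢcᵢ/nᵢ), where nᵢ is the stratum total.
Stratum 1 (Low): n = 321; a·d/n = 42·195/321 = 25.5140; b·c/n = 74·10/321 = 2.3053
Stratum 2 (Middle): n = 772; a·d/n = 177·267/772 = 61.2163; b·c/n = 178·150/772 = 34.5855
Stratum 3 (High): n = 183; a·d/n = 90·45/183 = 22.1311; b·c/n = 25·23/183 = 3.1421
OR_MH = (25.5140 + 61.2163 + 22.1311) / (2.3053 + 34.5855 + 3.1421) = 108.8615 / 40.0329 = 2.71930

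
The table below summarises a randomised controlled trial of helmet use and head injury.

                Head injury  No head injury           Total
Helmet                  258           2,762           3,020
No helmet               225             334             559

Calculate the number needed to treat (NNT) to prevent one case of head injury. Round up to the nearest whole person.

4

Risk in treated group = 258/3020 = 0.08543; risk in control = 225/559 = 0.40250.
Absolute risk reduction = 0.40250 − 0.08543 = 0.31707
NNT = 1 / ARR = 1 / 0.31707 = 3.154 → round up → 4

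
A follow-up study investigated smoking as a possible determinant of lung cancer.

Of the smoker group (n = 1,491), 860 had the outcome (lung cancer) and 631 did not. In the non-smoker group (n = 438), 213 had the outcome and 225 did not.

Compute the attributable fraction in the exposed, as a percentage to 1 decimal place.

From the description: a = 860, b = 631, c = 213, d = 225.
Risk in exposed = 860/1491 = 0.57679; risk in unexposed = 213/438 = 0.48630.
RR = 0.57679/0.48630 = 1.18608
AR% = (RR − 1)/RR × 100 = (1.18608 − 1)/1.18608 × 100 = 15.6889%

15.7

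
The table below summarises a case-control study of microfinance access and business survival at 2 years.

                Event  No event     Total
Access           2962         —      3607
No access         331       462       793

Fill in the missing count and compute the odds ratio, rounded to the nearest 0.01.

The missing cell is in the exposed row: 3607 − 2962 = 645.
So a = 2962, b = 645, c = 331, d = 462.
OR = (a·d)/(b·c) = (2962 × 462) / (645 × 331) = 1368444 / 213495 = 6.40972

6.41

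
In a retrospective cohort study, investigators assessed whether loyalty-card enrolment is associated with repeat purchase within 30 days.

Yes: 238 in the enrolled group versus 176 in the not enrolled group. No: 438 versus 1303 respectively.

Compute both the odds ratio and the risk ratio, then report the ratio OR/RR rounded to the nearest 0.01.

1.36

From the description: a = 238, b = 438, c = 176, d = 1303.
OR = (238·1303)/(438·176) = 310114/77088 = 4.02286
Risk in exposed = 238/676 = 0.35207; risk in unexposed = 176/1479 = 0.11900; RR = 2.95860
OR/RR = 4.02286 / 2.95860 = 1.35972
The outcome is not rare, so the OR lies further from 1 than the RR.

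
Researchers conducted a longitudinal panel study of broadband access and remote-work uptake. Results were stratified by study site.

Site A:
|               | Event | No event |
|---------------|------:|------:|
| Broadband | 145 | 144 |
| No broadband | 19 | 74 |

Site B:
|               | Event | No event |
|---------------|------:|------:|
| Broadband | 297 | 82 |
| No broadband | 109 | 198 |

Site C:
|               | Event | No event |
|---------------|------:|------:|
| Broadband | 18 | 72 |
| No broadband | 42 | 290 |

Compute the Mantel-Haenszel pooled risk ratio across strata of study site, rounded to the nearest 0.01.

2.18

RR_MH = Σ(aᵢ·n₀ᵢ/nᵢ) / Σ(cᵢ·n₁ᵢ/nᵢ), with n₁ᵢ = aᵢ+bᵢ (exposed), n₀ᵢ = cᵢ+dᵢ (unexposed), nᵢ = n₁ᵢ+n₀ᵢ.
Stratum 1 (Site A): n₁ = 289, n₀ = 93, n = 382; a·n₀/n = 145·93/382 = 35.3010; c·n₁/n = 19·289/382 = 14.3743
Stratum 2 (Site B): n₁ = 379, n₀ = 307, n = 686; a·n₀/n = 297·307/686 = 132.9140; c·n₁/n = 109·379/686 = 60.2201
Stratum 3 (Site C): n₁ = 90, n₀ = 332, n = 422; a·n₀/n = 18·332/422 = 14.1611; c·n₁/n = 42·90/422 = 8.9573
RR_MH = (35.3010 + 132.9140 + 14.1611) / (14.3743 + 60.2201 + 8.9573) = 182.3762 / 83.5518 = 2.18279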